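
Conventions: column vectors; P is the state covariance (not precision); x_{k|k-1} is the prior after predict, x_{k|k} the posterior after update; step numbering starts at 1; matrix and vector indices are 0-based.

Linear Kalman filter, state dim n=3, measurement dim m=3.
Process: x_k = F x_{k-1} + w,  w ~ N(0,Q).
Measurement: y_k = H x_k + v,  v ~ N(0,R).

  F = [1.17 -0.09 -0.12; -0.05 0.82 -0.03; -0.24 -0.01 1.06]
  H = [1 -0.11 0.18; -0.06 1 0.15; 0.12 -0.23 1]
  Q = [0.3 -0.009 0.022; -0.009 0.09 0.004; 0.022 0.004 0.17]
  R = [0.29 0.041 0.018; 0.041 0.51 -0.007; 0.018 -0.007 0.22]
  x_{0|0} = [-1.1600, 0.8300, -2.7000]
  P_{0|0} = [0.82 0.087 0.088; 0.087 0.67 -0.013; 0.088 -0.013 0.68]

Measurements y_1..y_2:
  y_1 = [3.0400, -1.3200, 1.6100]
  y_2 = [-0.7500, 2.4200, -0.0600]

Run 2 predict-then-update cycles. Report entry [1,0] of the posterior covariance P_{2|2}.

step 1: x^-=[-1.1079, 0.8196, -2.5919]  P^-=[1.3944 -0.0214 -0.1804; -0.0214 0.5369 -0.0457; -0.1804 -0.0457 0.9373]  S=[1.6629 -0.1306 0.1955; -0.1306 1.0652 -0.0393; 0.1955 -0.0393 1.1847]  K=[0.8354 -0.0270 -0.1456; 0.0006 0.4942 -0.1287; -0.0888 0.1179 0.8003]  nu=[4.7046, -1.8173, 4.5234]  x^+=[2.2130, -0.6578, 0.3961]  P^+=[0.2499 0.0420 -0.0371; 0.0420 0.2523 0.0212; -0.0371 0.0212 0.1830]
step 2: x^-=[2.6009, -0.6619, -0.1046]  P^-=[0.6487 -0.0020 -0.1199; -0.0020 0.2558 0.0110; -0.1199 0.0110 0.4087]  S=[0.9119 -0.0319 0.0522; -0.0319 0.7831 0.0062; 0.0522 0.0062 0.6178]  K=[0.6936 -0.0460 -0.1255; -0.0148 0.3290 -0.0798; -0.0856 0.0930 0.6404]  nu=[-3.4049, 3.2536, -0.4197]  x^+=[0.1426, 0.4924, 0.2204]  P^+=[0.2057 0.0233 -0.0341; 0.0233 0.1668 0.0154; -0.0341 0.0154 0.1463]

P_post[1,0] = 0.0233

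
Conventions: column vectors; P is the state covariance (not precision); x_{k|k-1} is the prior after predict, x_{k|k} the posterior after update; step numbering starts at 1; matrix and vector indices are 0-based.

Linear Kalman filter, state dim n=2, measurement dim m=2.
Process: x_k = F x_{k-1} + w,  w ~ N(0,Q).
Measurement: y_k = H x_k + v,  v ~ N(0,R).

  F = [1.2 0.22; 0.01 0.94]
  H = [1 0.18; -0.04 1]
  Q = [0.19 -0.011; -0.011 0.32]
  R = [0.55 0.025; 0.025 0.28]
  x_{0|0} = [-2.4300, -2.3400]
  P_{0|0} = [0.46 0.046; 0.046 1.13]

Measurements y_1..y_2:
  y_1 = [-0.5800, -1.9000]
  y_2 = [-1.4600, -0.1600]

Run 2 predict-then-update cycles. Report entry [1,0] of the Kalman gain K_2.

step 1: x^-=[-3.4308, -2.2239]  P^-=[0.9314 0.2802; 0.2802 1.3194]  S=[1.6250 0.5034; 0.5034 1.5785]  K=[0.6175 -0.0430; 0.0686 0.8069]  nu=[3.2511, 0.1867]  x^+=[-1.4312, -1.8502]  P^+=[0.3355 0.0168; 0.0168 0.2283]
step 2: x^-=[-2.1245, -1.7535]  P^-=[0.6931 0.0592; 0.0592 0.5221]  S=[1.2813 0.1501; 0.1501 0.7985]  K=[0.5569 -0.0652; 0.0443 0.6426]  nu=[0.9801, 1.5085]  x^+=[-1.6770, -0.7407]  P^+=[0.3032 0.0078; 0.0078 0.1813]

K[1,0] = 0.0443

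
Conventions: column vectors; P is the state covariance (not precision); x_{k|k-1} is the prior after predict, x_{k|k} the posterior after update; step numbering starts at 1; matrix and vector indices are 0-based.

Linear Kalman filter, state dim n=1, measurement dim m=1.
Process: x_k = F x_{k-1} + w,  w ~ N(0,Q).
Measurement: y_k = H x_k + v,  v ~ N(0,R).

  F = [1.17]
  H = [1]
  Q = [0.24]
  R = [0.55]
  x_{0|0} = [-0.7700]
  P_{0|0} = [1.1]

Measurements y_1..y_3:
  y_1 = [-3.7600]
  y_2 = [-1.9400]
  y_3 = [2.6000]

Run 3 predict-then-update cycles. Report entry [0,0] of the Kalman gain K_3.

K[0,0] = 0.5561

step 1: x^-=[-0.9009]  P^-=[1.7458]  S=[2.2958]  K=[0.7604]  nu=[-2.8591]  x^+=[-3.0750]  P^+=[0.4182]
step 2: x^-=[-3.5978]  P^-=[0.8125]  S=[1.3625]  K=[0.5963]  nu=[1.6578]  x^+=[-2.6092]  P^+=[0.3280]
step 3: x^-=[-3.0528]  P^-=[0.6890]  S=[1.2390]  K=[0.5561]  nu=[5.6528]  x^+=[0.0907]  P^+=[0.3058]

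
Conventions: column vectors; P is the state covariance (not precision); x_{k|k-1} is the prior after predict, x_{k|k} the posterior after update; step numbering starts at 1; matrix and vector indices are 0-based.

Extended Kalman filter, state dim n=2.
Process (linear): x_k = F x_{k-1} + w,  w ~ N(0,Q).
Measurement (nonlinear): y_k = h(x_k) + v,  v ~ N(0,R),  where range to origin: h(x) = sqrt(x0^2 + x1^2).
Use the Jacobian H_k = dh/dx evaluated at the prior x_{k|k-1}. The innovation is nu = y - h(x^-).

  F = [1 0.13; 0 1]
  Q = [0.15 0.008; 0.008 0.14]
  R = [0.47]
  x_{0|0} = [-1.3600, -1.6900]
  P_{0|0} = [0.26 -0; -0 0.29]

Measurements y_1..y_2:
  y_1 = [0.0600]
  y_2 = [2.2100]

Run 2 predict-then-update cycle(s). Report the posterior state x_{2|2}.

x_post = [-1.2598, -1.1607]

step 1: x^-=[-1.5797, -1.6900]  P^-=[0.4149 0.0457; 0.0457 0.4300]  H_jac=[-0.6829 -0.7305]  S=[0.9386]  K=[-0.3374; -0.3679]  nu=[-2.2533]  x^+=[-0.8193, -0.8609]  P^+=[0.3080 -0.0708; -0.0708 0.3029]
step 2: x^-=[-0.9312, -0.8609]  P^-=[0.4447 -0.0235; -0.0235 0.4429]  H_jac=[-0.7343 -0.6788]  S=[0.8905]  K=[-0.3488; -0.3183]  nu=[0.9418]  x^+=[-1.2598, -1.1607]  P^+=[0.3364 -0.1223; -0.1223 0.3527]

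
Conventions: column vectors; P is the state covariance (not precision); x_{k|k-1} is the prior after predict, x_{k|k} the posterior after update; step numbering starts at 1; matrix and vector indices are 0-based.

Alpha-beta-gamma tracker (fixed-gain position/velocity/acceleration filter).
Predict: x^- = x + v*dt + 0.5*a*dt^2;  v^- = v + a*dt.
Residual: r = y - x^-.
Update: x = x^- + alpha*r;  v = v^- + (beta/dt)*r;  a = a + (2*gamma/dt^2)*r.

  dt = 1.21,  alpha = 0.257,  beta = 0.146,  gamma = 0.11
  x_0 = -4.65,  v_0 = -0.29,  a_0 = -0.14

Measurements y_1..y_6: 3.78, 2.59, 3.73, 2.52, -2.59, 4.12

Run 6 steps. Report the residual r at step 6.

resid = -10.1608

step 1: x_pred=-5.1034  r=8.8834  x^+=-2.8204  v^+=0.6125  a^+=1.1948
step 2: x_pred=-1.2046  r=3.7946  x^+=-0.2294  v^+=2.5161  a^+=1.7650
step 3: x_pred=4.1072  r=-0.3772  x^+=4.0103  v^+=4.6063  a^+=1.7083
step 4: x_pred=10.8344  r=-8.3144  x^+=8.6976  v^+=5.6701  a^+=0.4590
step 5: x_pred=15.8945  r=-18.4845  x^+=11.1440  v^+=3.9952  a^+=-2.3185
step 6: x_pred=14.2808  r=-10.1608  x^+=11.6695  v^+=-0.0363  a^+=-3.8453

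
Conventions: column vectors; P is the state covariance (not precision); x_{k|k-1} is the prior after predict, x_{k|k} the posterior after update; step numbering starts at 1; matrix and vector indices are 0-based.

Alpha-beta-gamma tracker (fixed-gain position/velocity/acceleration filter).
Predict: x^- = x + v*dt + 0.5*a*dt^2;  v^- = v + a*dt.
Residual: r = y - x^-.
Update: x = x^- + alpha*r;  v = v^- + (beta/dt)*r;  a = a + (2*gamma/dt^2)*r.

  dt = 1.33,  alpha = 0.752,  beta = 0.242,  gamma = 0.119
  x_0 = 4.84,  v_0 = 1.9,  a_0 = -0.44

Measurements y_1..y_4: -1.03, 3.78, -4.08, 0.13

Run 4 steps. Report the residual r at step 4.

resid = 8.9683

step 1: x_pred=6.9778  r=-8.0078  x^+=0.9559  v^+=-0.1423  a^+=-1.5174
step 2: x_pred=-0.5754  r=4.3554  x^+=2.6999  v^+=-1.3680  a^+=-0.9314
step 3: x_pred=0.0567  r=-4.1367  x^+=-3.0541  v^+=-3.3595  a^+=-1.4880
step 4: x_pred=-8.8383  r=8.9683  x^+=-2.0941  v^+=-3.7067  a^+=-0.2814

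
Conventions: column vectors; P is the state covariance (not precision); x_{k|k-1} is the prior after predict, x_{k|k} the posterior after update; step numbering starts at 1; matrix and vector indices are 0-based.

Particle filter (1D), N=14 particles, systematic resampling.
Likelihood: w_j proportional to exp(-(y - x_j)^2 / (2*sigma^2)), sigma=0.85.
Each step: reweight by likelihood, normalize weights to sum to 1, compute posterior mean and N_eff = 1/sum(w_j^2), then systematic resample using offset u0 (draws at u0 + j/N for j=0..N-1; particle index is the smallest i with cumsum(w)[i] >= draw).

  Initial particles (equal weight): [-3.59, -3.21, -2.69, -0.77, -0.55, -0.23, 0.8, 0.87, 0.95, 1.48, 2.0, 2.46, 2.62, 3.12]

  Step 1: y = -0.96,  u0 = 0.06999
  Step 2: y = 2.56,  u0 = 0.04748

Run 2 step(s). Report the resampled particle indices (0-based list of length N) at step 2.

resampled_idx = [12, 12, 12, 13, 13, 13, 13, 13, 13, 13, 13, 13, 13, 13]

step 1: w=[0.0027, 0.0099, 0.0415, 0.3212, 0.2932, 0.2278, 0.0386, 0.0324, 0.0264, 0.0053, 0.0008, 0.0001, 0.0000, 0.0000]  mean=-0.5203  Neff=4.0634  idx=[3, 3, 3, 3, 3, 4, 4, 4, 4, 5, 5, 5, 6, 9]
step 2: w=[0.0008, 0.0008, 0.0008, 0.0008, 0.0008, 0.0021, 0.0021, 0.0021, 0.0021, 0.0078, 0.0078, 0.0078, 0.2006, 0.7634]  mean=1.2772  Neff=1.6044  idx=[12, 12, 12, 13, 13, 13, 13, 13, 13, 13, 13, 13, 13, 13]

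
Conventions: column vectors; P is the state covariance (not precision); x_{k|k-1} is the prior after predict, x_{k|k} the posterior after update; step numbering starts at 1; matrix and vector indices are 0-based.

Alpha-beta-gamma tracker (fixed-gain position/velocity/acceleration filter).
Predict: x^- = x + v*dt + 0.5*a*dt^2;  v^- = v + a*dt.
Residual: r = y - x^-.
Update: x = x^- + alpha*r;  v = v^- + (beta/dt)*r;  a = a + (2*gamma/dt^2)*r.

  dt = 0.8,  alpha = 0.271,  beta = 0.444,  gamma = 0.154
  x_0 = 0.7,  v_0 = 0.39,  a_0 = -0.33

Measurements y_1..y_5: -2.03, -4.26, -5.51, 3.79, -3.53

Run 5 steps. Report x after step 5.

x_post = -4.8898

step 1: x_pred=0.9064  r=-2.9364  x^+=0.1106  v^+=-1.5037  a^+=-1.7431
step 2: x_pred=-1.6501  r=-2.6099  x^+=-2.3574  v^+=-4.3467  a^+=-2.9991
step 3: x_pred=-6.7945  r=1.2845  x^+=-6.4464  v^+=-6.0331  a^+=-2.3810
step 4: x_pred=-12.0348  r=15.8248  x^+=-7.7463  v^+=0.8449  a^+=5.2347
step 5: x_pred=-5.3953  r=1.8653  x^+=-4.8898  v^+=6.0679  a^+=6.1324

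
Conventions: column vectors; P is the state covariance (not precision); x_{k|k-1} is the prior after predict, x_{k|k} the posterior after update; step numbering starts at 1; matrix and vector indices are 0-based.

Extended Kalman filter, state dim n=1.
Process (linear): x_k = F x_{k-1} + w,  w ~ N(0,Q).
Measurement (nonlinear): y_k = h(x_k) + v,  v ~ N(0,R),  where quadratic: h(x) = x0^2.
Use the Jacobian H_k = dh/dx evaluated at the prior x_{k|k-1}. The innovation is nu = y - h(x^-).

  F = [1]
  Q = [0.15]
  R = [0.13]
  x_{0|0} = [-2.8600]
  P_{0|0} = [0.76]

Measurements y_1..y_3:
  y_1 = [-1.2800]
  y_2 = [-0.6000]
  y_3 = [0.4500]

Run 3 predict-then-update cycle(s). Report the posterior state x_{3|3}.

x_post = [-0.5989]

step 1: x^-=[-2.8600]  P^-=[0.9100]  H_jac=[-5.7200]  S=[29.9037]  K=[-0.1741]  nu=[-9.4596]  x^+=[-1.2134]  P^+=[0.0040]
step 2: x^-=[-1.2134]  P^-=[0.1540]  H_jac=[-2.4268]  S=[1.0367]  K=[-0.3604]  nu=[-2.0724]  x^+=[-0.4666]  P^+=[0.0193]
step 3: x^-=[-0.4666]  P^-=[0.1693]  H_jac=[-0.9331]  S=[0.2774]  K=[-0.5695]  nu=[0.2323]  x^+=[-0.5989]  P^+=[0.0793]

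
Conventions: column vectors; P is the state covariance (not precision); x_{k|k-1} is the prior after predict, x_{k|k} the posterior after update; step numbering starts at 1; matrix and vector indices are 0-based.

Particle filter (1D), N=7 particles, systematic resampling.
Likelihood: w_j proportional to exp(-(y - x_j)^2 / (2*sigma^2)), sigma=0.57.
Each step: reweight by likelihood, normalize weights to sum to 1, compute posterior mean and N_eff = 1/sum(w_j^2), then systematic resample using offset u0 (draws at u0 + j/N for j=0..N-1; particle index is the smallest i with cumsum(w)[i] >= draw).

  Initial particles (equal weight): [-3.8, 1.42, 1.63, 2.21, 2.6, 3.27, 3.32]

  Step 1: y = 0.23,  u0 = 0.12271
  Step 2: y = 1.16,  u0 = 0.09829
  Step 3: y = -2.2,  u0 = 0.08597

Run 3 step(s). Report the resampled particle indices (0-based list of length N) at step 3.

resampled_idx = [0, 0, 1, 2, 2, 3, 4]

step 1: w=[0.0000, 0.6869, 0.2974, 0.0146, 0.0011, 0.0000, 0.0000]  mean=1.4952  Neff=1.7840  idx=[1, 1, 1, 1, 2, 2, 2]
step 2: w=[0.1570, 0.1570, 0.1570, 0.1570, 0.1240, 0.1240, 0.1240]  mean=1.4981  Neff=6.9097  idx=[0, 1, 2, 3, 4, 5, 6]
step 3: w=[0.2342, 0.2342, 0.2342, 0.2342, 0.0211, 0.0211, 0.0211]  mean=1.4333  Neff=4.5308  idx=[0, 0, 1, 2, 2, 3, 4]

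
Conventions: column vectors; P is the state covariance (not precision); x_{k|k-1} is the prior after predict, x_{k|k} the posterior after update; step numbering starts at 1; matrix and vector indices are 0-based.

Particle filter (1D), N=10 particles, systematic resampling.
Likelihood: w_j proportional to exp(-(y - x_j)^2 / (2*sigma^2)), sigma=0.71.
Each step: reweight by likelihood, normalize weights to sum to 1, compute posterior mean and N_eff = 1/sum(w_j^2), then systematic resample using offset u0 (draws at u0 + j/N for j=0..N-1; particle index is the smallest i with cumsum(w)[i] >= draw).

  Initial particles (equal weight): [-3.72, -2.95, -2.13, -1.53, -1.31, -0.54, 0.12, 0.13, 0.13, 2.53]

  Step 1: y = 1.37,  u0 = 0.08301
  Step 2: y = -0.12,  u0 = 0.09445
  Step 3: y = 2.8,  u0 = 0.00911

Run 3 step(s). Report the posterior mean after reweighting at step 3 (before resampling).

step 1: w=[0.0000, 0.0000, 0.0000, 0.0003, 0.0009, 0.0286, 0.2262, 0.2318, 0.2318, 0.2805]  mean=0.7800  Neff=4.1995  idx=[6, 6, 7, 7, 7, 8, 8, 9, 9, 9]
step 2: w=[0.1433, 0.1433, 0.1426, 0.1426, 0.1426, 0.1426, 0.1426, 0.0001, 0.0001, 0.0001]  mean=0.1282  Neff=7.0060  idx=[0, 1, 2, 2, 3, 4, 4, 5, 6, 6]
step 3: w=[0.0958, 0.0958, 0.1010, 0.1010, 0.1010, 0.1010, 0.1010, 0.1010, 0.1010, 0.1010]  mean=0.1281  Neff=9.9956  idx=[0, 1, 2, 3, 4, 5, 6, 7, 8, 9]

post_mean = 0.1281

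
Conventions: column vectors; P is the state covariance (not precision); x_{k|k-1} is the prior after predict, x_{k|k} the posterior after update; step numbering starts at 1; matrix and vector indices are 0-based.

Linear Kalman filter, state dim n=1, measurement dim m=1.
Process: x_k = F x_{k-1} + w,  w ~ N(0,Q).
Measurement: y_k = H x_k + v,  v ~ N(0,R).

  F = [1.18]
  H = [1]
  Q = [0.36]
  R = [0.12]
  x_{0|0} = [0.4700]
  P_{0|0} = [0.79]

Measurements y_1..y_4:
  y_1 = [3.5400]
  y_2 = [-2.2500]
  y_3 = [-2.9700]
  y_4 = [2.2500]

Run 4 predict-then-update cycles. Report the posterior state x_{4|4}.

x_post = [1.2022]

step 1: x^-=[0.5546]  P^-=[1.4600]  S=[1.5800]  K=[0.9241]  nu=[2.9854]  x^+=[3.3133]  P^+=[0.1109]
step 2: x^-=[3.9096]  P^-=[0.5144]  S=[0.6344]  K=[0.8108]  nu=[-6.1596]  x^+=[-1.0849]  P^+=[0.0973]
step 3: x^-=[-1.2801]  P^-=[0.4955]  S=[0.6155]  K=[0.8050]  nu=[-1.6899]  x^+=[-2.6405]  P^+=[0.0966]
step 4: x^-=[-3.1158]  P^-=[0.4945]  S=[0.6145]  K=[0.8047]  nu=[5.3658]  x^+=[1.2022]  P^+=[0.0966]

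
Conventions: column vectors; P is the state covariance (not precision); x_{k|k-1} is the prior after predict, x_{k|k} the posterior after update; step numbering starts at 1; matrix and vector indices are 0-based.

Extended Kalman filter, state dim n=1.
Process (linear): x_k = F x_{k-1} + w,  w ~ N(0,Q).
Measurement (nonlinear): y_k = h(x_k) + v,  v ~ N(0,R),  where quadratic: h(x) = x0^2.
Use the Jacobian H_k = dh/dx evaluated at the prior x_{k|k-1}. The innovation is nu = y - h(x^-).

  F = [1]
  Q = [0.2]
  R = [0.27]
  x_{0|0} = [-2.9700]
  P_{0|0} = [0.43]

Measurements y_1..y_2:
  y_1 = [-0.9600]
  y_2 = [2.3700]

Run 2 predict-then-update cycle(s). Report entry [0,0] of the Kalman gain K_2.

step 1: x^-=[-2.9700]  P^-=[0.6300]  H_jac=[-5.9400]  S=[22.4987]  K=[-0.1663]  nu=[-9.7809]  x^+=[-1.3431]  P^+=[0.0076]
step 2: x^-=[-1.3431]  P^-=[0.2076]  H_jac=[-2.6863]  S=[1.7678]  K=[-0.3154]  nu=[0.5660]  x^+=[-1.5217]  P^+=[0.0317]

K[0,0] = -0.3154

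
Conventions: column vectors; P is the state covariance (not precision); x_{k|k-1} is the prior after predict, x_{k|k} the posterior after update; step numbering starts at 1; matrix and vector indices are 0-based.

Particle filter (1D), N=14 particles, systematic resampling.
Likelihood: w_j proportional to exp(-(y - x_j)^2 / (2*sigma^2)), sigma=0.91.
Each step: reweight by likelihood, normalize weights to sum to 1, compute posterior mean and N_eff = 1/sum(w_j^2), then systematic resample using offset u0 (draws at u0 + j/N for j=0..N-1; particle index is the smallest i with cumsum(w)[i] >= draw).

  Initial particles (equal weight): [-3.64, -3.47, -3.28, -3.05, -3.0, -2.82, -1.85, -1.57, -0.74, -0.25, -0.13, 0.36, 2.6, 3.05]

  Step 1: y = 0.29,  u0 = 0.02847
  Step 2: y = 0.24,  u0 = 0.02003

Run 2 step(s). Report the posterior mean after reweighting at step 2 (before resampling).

post_mean = -0.0649

step 1: w=[0.0000, 0.0001, 0.0001, 0.0003, 0.0004, 0.0008, 0.0180, 0.0353, 0.1504, 0.2393, 0.2565, 0.2845, 0.0114, 0.0029]  mean=-0.1577  Neff=4.3800  idx=[7, 8, 8, 9, 9, 9, 10, 10, 10, 10, 11, 11, 11, 11]
step 2: w=[0.0120, 0.0487, 0.0487, 0.0752, 0.0752, 0.0752, 0.0800, 0.0800, 0.0800, 0.0800, 0.0862, 0.0862, 0.0862, 0.0862]  mean=-0.0649  Neff=12.9528  idx=[1, 2, 3, 4, 5, 6, 7, 8, 9, 10, 10, 11, 12, 13]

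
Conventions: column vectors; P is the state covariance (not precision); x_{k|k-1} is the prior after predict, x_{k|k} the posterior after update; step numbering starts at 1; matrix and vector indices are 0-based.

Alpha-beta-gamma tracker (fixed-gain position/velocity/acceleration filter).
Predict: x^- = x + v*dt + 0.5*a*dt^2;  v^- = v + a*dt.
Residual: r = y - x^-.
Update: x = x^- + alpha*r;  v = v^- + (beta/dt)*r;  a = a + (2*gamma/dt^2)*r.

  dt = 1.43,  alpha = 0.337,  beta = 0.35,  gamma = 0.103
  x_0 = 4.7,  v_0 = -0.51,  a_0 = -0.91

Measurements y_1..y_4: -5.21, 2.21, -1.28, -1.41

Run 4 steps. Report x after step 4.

x_post = -8.1234

step 1: x_pred=3.0403  r=-8.2503  x^+=0.2599  v^+=-3.8306  a^+=-1.7411
step 2: x_pred=-6.9980  r=9.2080  x^+=-3.8949  v^+=-4.0667  a^+=-0.8135
step 3: x_pred=-10.5421  r=9.2621  x^+=-7.4207  v^+=-2.9631  a^+=0.1195
step 4: x_pred=-11.5357  r=10.1257  x^+=-8.1234  v^+=-0.3138  a^+=1.1396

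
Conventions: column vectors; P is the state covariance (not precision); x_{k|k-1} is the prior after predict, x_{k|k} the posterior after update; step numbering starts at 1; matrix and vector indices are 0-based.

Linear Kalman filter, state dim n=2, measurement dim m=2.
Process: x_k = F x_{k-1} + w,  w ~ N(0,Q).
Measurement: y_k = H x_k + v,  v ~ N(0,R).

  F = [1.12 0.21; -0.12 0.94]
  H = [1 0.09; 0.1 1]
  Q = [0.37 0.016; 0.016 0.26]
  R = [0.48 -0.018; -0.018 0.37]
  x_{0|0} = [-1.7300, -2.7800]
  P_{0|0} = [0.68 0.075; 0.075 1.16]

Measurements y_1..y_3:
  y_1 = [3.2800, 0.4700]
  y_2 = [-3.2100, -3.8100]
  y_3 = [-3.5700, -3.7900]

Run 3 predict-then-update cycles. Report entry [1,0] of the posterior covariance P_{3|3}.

step 1: x^-=[-2.5214, -2.4056]  P^-=[1.3094 0.2307; 0.2307 1.2778]  S=[1.8413 0.4607; 0.4607 1.7071]  K=[0.7179 0.0181; -0.0032 0.7629]  nu=[6.0179, 3.1277]  x^+=[1.8554, -0.0383]  P^+=[0.3480 -0.0410; -0.0410 0.2864]
step 2: x^-=[2.0700, -0.2587]  P^-=[0.7998 -0.0164; -0.0164 0.5274]  S=[1.2811 0.0929; 0.0929 0.9021]  K=[0.6227 0.0064; -0.0181 0.5847]  nu=[-5.2567, -3.7583]  x^+=[-1.2272, -2.3606]  P^+=[0.3023 -0.0391; -0.0391 0.2206]
step 3: x^-=[-1.8702, -2.0717]  P^-=[0.7405 -0.0213; -0.0213 0.4681]  S=[1.2205 0.0767; 0.0767 0.8412]  K=[0.6047 0.0076; -0.0178 0.5555]  nu=[-1.5133, -1.5312]  x^+=[-2.7970, -2.8954]  P^+=[0.2935 -0.0374; -0.0374 0.2096]

P_post[1,0] = -0.0374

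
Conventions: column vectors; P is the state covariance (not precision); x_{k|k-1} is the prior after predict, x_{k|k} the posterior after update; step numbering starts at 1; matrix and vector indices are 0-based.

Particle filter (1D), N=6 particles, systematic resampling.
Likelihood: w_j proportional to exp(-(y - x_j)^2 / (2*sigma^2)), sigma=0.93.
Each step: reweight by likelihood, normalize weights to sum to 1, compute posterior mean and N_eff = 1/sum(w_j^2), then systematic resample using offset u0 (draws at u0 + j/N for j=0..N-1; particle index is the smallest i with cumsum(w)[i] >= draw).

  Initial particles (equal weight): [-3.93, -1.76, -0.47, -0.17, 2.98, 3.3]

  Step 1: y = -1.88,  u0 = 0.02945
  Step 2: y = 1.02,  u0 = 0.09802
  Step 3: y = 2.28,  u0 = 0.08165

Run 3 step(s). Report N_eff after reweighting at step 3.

N_eff = 6.0000

step 1: w=[0.0557, 0.6272, 0.2004, 0.1167, 0.0000, 0.0000]  mean=-1.4369  Neff=2.2208  idx=[0, 1, 1, 1, 2, 2]
step 2: w=[0.0000, 0.0195, 0.0195, 0.0195, 0.4708, 0.4708]  mean=-0.5454  Neff=2.2504  idx=[4, 4, 4, 5, 5, 5]
step 3: w=[0.1667, 0.1667, 0.1667, 0.1667, 0.1667, 0.1667]  mean=-0.4700  Neff=6.0000  idx=[0, 1, 2, 3, 4, 5]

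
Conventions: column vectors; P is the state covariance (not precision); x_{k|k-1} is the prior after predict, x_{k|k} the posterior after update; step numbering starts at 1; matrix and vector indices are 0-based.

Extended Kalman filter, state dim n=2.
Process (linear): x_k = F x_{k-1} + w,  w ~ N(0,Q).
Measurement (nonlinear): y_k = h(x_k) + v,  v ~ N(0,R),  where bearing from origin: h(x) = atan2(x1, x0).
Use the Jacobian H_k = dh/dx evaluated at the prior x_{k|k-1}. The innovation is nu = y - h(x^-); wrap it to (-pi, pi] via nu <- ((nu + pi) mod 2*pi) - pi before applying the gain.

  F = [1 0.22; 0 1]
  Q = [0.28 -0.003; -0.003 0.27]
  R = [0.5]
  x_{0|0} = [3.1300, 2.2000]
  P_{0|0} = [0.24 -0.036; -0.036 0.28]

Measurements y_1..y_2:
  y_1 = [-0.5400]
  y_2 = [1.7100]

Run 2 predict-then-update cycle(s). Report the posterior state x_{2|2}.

step 1: x^-=[3.6140, 2.2000]  P^-=[0.5177 0.0226; 0.0226 0.5500]  H_jac=[-0.1229 0.2019]  S=[0.5291]  K=[-0.1116; 0.2046]  nu=[-1.0868]  x^+=[3.7353, 1.9776]  P^+=[0.5111 0.0347; 0.0347 0.5278]
step 2: x^-=[4.1704, 1.9776]  P^-=[0.8319 0.1478; 0.1478 0.7978]  H_jac=[-0.0928 0.1958]  S=[0.5324]  K=[-0.0907; 0.2676]  nu=[1.2672]  x^+=[4.0554, 2.3167]  P^+=[0.8275 0.1607; 0.1607 0.7597]

x_post = [4.0554, 2.3167]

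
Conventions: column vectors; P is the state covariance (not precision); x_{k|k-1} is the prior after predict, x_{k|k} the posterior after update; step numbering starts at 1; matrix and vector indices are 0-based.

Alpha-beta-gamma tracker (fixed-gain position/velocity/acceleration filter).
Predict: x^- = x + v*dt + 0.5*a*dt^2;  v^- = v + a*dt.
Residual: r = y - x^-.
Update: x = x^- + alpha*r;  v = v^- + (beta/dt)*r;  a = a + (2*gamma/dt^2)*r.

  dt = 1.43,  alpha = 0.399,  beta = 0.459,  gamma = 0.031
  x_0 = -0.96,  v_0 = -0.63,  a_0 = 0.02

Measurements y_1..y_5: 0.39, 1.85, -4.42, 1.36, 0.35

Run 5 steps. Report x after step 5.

step 1: x_pred=-1.8405  r=2.2305  x^+=-0.9505  v^+=0.1145  a^+=0.0876
step 2: x_pred=-0.6971  r=2.5471  x^+=0.3192  v^+=1.0574  a^+=0.1649
step 3: x_pred=1.9998  r=-6.4198  x^+=-0.5617  v^+=-0.7675  a^+=-0.0298
step 4: x_pred=-1.6896  r=3.0496  x^+=-0.4728  v^+=0.1688  a^+=0.0627
step 5: x_pred=-0.1674  r=0.5174  x^+=0.0391  v^+=0.4245  a^+=0.0784

x_post = 0.0391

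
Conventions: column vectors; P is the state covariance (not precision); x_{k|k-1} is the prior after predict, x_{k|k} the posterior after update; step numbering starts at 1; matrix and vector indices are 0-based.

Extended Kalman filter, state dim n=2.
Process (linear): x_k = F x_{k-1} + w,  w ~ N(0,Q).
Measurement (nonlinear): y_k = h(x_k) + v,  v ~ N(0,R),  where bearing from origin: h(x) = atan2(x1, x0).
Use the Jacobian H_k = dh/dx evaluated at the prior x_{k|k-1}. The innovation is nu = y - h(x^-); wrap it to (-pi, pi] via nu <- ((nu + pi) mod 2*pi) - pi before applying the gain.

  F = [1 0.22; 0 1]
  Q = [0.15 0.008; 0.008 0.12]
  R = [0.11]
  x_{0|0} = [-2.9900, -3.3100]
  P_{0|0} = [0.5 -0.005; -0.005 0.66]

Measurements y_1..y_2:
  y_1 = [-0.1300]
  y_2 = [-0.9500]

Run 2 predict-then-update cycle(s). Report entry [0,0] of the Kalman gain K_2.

K[0,0] = 0.6859

step 1: x^-=[-3.7182, -3.3100]  P^-=[0.6797 0.1482; 0.1482 0.7800]  H_jac=[0.1336 -0.1500]  S=[0.1337]  K=[0.5126; -0.7270]  nu=[2.2842]  x^+=[-2.5473, -4.9707]  P^+=[0.6446 0.1980; 0.1980 0.7093]
step 2: x^-=[-3.6409, -4.9707]  P^-=[0.9161 0.3621; 0.3621 0.8293]  H_jac=[0.1309 -0.0959]  S=[0.1242]  K=[0.6859; -0.2586]  nu=[1.2530]  x^+=[-2.7815, -5.2947]  P^+=[0.8576 0.3841; 0.3841 0.8210]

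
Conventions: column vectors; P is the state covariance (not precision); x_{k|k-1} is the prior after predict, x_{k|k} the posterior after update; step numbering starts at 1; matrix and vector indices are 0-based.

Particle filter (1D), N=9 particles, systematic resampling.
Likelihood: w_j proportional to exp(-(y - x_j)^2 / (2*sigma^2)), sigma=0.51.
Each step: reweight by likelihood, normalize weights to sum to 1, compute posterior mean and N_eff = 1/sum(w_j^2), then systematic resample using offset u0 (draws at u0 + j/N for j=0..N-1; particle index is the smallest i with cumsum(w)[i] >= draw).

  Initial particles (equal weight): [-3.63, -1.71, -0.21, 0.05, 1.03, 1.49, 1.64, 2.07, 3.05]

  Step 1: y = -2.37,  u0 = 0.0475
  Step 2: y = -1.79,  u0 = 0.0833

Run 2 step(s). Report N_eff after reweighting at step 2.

N_eff = 8.0030

step 1: w=[0.0984, 0.9013, 0.0003, 0.0000, 0.0000, 0.0000, 0.0000, 0.0000, 0.0000]  mean=-1.8985  Neff=1.2165  idx=[0, 1, 1, 1, 1, 1, 1, 1, 1]
step 2: w=[0.0002, 0.1250, 0.1250, 0.1250, 0.1250, 0.1250, 0.1250, 0.1250, 0.1250]  mean=-1.7104  Neff=8.0030  idx=[1, 2, 3, 4, 5, 6, 6, 7, 8]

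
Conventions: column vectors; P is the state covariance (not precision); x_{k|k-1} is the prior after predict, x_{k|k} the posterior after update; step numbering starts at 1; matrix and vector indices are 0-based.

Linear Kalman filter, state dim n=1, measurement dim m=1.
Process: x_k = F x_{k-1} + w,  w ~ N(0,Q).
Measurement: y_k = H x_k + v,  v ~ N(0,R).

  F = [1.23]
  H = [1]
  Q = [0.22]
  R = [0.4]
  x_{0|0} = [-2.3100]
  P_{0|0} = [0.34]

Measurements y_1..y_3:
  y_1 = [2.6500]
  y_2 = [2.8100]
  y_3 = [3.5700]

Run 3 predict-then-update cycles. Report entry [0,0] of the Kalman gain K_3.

step 1: x^-=[-2.8413]  P^-=[0.7344]  S=[1.1344]  K=[0.6474]  nu=[5.4913]  x^+=[0.7137]  P^+=[0.2590]
step 2: x^-=[0.8778]  P^-=[0.6118]  S=[1.0118]  K=[0.6047]  nu=[1.9322]  x^+=[2.0461]  P^+=[0.2419]
step 3: x^-=[2.5167]  P^-=[0.5859]  S=[0.9859]  K=[0.5943]  nu=[1.0533]  x^+=[3.1427]  P^+=[0.2377]

K[0,0] = 0.5943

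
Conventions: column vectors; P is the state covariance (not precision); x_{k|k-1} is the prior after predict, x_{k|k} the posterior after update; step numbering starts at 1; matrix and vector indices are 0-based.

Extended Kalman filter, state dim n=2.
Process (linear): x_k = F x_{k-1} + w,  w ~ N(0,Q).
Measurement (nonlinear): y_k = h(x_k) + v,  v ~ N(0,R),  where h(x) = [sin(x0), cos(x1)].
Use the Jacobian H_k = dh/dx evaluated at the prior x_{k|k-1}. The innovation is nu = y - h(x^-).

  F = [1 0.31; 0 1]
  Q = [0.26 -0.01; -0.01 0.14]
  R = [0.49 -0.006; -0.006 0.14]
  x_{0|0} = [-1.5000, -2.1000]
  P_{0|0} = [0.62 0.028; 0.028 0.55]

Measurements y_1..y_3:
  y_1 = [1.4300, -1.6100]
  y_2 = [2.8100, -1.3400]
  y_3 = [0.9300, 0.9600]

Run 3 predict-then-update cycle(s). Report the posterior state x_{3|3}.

x_post = [-5.2677, -3.0301]

step 1: x^-=[-2.1510, -2.1000]  P^-=[0.9502 0.1885; 0.1885 0.6900]  H_jac=[-0.5482 0.0000; 0.0000 0.8632]  S=[0.7756 -0.0952; -0.0952 0.6541]  K=[-0.6528 0.1537; -0.0219 0.9073]  nu=[2.2664, -1.1052]  x^+=[-3.8003, -3.1523]  P^+=[0.5852 0.0295; 0.0295 0.1473]
step 2: x^-=[-4.7776, -3.1523]  P^-=[0.8776 0.0651; 0.0651 0.2873]  H_jac=[0.0651 0.0000; 0.0000 -0.0107]  S=[0.4937 -0.0060; -0.0060 0.1400]  K=[0.1157 0.0000; 0.0083 -0.0216]  nu=[1.8121, -0.3401]  x^+=[-4.5678, -3.1299]  P^+=[0.8710 0.0646; 0.0646 0.2872]
step 3: x^-=[-5.5381, -3.1299]  P^-=[1.1987 0.1437; 0.1437 0.4272]  H_jac=[0.7350 0.0000; 0.0000 0.0117]  S=[1.1376 -0.0048; -0.0048 0.1401]  K=[0.7746 0.0384; 0.0930 0.0389]  nu=[0.2519, 1.9599]  x^+=[-5.2677, -3.0301]  P^+=[0.5161 0.0617; 0.0617 0.4172]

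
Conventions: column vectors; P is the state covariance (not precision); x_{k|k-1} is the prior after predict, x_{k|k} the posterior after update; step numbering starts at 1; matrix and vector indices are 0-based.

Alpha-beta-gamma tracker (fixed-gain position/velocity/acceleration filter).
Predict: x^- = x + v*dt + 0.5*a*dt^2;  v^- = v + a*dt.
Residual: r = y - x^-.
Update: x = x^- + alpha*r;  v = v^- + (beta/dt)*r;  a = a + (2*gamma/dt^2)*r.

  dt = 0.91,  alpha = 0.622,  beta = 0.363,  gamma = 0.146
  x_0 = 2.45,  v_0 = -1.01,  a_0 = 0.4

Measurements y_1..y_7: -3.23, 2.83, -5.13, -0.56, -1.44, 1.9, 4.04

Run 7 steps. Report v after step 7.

step 1: x_pred=1.6965  r=-4.9265  x^+=-1.3678  v^+=-2.6112  a^+=-1.3372
step 2: x_pred=-4.2976  r=7.1276  x^+=0.1358  v^+=-0.9848  a^+=1.1761
step 3: x_pred=-0.2734  r=-4.8566  x^+=-3.2942  v^+=-1.8518  a^+=-0.5364
step 4: x_pred=-5.2014  r=4.6414  x^+=-2.3145  v^+=-0.4884  a^+=1.1003
step 5: x_pred=-2.3034  r=0.8634  x^+=-1.7663  v^+=0.8572  a^+=1.4047
step 6: x_pred=-0.4047  r=2.3047  x^+=1.0288  v^+=3.0548  a^+=2.2174
step 7: x_pred=4.7268  r=-0.6868  x^+=4.2996  v^+=4.7987  a^+=1.9752

v_post = 4.7987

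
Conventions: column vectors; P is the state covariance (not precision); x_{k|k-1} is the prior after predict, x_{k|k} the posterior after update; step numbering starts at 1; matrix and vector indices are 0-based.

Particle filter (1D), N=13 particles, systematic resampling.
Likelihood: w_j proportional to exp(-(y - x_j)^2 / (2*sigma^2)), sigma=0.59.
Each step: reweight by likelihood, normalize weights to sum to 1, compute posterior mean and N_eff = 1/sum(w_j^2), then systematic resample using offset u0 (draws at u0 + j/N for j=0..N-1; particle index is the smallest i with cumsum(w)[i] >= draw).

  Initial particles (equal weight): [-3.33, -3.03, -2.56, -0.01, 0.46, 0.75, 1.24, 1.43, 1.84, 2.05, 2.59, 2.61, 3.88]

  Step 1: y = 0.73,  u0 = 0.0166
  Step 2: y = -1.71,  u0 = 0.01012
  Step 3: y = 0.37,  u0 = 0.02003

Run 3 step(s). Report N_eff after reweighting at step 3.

N_eff = 12.9584

step 1: w=[0.0000, 0.0000, 0.0000, 0.1197, 0.2368, 0.2627, 0.1809, 0.1301, 0.0448, 0.0215, 0.0018, 0.0016, 0.0000]  mean=0.8507  Neff=5.2205  idx=[3, 3, 4, 4, 4, 5, 5, 5, 6, 6, 6, 7, 8]
step 2: w=[0.4439, 0.4439, 0.0326, 0.0326, 0.0326, 0.0047, 0.0047, 0.0047, 0.0001, 0.0001, 0.0001, 0.0000, 0.0000]  mean=0.0471  Neff=2.5167  idx=[0, 0, 0, 0, 0, 0, 1, 1, 1, 1, 1, 1, 3]
step 3: w=[0.0757, 0.0757, 0.0757, 0.0757, 0.0757, 0.0757, 0.0757, 0.0757, 0.0757, 0.0757, 0.0757, 0.0757, 0.0920]  mean=0.0333  Neff=12.9584  idx=[0, 1, 2, 3, 4, 5, 6, 7, 8, 9, 10, 11, 12]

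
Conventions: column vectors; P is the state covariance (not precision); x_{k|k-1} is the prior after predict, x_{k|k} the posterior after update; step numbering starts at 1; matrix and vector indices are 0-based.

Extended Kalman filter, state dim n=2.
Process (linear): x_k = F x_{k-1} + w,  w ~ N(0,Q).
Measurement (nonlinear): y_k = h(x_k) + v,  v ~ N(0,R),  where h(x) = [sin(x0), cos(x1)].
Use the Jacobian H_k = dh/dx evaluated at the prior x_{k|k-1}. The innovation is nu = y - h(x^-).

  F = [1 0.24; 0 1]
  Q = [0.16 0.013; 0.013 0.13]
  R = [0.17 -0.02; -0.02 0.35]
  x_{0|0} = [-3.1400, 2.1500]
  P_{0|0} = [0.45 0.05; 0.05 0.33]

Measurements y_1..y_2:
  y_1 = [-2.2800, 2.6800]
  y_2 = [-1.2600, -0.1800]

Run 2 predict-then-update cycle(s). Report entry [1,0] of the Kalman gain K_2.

K[1,0] = 0.0617

step 1: x^-=[-2.6240, 2.1500]  P^-=[0.6530 0.1422; 0.1422 0.4600]  H_jac=[-0.8690 0.0000; 0.0000 -0.8369]  S=[0.6631 0.0834; 0.0834 0.6722]  K=[-0.8467 -0.0720; -0.1161 -0.5583]  nu=[-1.7852, 3.2274]  x^+=[-1.3448, 0.5554]  P^+=[0.1640 0.0099; 0.0099 0.2307]
step 2: x^-=[-1.2115, 0.5554]  P^-=[0.3420 0.0782; 0.0782 0.3607]  H_jac=[0.3516 0.0000; 0.0000 -0.5273]  S=[0.2123 -0.0345; -0.0345 0.4503]  K=[0.5586 -0.0488; 0.0617 -0.4177]  nu=[-0.3239, -1.0297]  x^+=[-1.3421, 0.9655]  P^+=[0.2728 0.0536; 0.0536 0.2796]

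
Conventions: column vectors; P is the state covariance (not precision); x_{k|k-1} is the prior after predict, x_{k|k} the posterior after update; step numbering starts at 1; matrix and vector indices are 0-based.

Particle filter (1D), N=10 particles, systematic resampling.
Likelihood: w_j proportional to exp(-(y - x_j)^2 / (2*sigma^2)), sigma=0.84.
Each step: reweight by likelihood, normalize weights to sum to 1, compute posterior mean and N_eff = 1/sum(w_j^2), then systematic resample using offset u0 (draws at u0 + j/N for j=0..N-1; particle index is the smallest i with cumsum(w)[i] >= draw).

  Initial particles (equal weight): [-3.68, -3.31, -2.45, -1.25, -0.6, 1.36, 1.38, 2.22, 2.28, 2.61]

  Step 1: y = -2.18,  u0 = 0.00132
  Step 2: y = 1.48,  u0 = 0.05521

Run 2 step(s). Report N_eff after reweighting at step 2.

N_eff = 3.0279

step 1: w=[0.0894, 0.1783, 0.4184, 0.2387, 0.0751, 0.0001, 0.0001, 0.0000, 0.0000, 0.0000]  mean=-2.2875  Neff=3.6045  idx=[0, 1, 1, 2, 2, 2, 2, 3, 3, 3]
step 2: w=[0.0000, 0.0000, 0.0000, 0.0012, 0.0012, 0.0012, 0.0012, 0.3318, 0.3318, 0.3318]  mean=-1.2556  Neff=3.0279  idx=[7, 7, 7, 8, 8, 8, 8, 9, 9, 9]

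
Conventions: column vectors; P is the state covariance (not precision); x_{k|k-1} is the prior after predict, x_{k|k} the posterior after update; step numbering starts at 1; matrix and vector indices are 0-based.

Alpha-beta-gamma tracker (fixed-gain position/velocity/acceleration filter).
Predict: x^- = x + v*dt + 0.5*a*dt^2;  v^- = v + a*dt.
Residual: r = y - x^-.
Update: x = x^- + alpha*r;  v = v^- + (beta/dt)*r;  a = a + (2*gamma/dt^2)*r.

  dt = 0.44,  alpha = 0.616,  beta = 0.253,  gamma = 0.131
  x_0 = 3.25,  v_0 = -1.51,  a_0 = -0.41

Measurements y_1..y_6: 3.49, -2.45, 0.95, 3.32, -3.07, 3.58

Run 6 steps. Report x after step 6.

step 1: x_pred=2.5459  r=0.9441  x^+=3.1275  v^+=-1.1475  a^+=0.8676
step 2: x_pred=2.7065  r=-5.1565  x^+=-0.4699  v^+=-3.7308  a^+=-6.1107
step 3: x_pred=-2.7030  r=3.6530  x^+=-0.4527  v^+=-4.3191  a^+=-1.1672
step 4: x_pred=-2.4661  r=5.7861  x^+=1.0981  v^+=-1.5056  a^+=6.6632
step 5: x_pred=1.0807  r=-4.1507  x^+=-1.4761  v^+=-0.9604  a^+=1.0461
step 6: x_pred=-1.7975  r=5.3775  x^+=1.5151  v^+=2.5919  a^+=8.3234

x_post = 1.5151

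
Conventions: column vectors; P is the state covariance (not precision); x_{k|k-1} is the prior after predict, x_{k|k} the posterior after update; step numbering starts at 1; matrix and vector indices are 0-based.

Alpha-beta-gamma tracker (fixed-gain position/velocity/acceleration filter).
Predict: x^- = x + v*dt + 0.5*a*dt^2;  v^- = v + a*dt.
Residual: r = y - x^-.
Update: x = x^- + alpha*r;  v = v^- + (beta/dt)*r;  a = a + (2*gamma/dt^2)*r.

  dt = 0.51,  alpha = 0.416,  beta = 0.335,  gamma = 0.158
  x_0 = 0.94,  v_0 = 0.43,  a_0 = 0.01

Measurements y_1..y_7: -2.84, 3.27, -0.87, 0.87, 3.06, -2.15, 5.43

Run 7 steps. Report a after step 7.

a_post = 0.8300

step 1: x_pred=1.1606  r=-4.0006  x^+=-0.5036  v^+=-2.1927  a^+=-4.8504
step 2: x_pred=-2.2527  r=5.5227  x^+=0.0447  v^+=-1.0388  a^+=1.8593
step 3: x_pred=-0.2433  r=-0.6267  x^+=-0.5040  v^+=-0.5022  a^+=1.0978
step 4: x_pred=-0.6173  r=1.4873  x^+=0.0014  v^+=1.0347  a^+=2.9048
step 5: x_pred=0.9068  r=2.1532  x^+=1.8026  v^+=3.9304  a^+=5.5207
step 6: x_pred=4.5251  r=-6.6751  x^+=1.7482  v^+=2.3614  a^+=-2.5889
step 7: x_pred=2.6159  r=2.8141  x^+=3.7865  v^+=2.8896  a^+=0.8300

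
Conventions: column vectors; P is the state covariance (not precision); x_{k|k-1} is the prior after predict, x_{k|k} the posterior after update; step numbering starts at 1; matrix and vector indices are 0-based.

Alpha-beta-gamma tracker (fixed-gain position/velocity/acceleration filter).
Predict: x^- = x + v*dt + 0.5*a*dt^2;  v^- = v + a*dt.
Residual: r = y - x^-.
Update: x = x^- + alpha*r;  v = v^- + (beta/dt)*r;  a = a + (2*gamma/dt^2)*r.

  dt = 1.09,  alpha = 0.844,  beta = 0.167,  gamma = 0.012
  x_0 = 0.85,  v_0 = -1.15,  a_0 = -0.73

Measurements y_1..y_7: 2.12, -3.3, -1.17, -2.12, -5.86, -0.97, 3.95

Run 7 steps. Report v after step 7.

step 1: x_pred=-0.8372  r=2.9572  x^+=1.6587  v^+=-1.4926  a^+=-0.6703
step 2: x_pred=-0.3665  r=-2.9335  x^+=-2.8424  v^+=-2.6727  a^+=-0.7295
step 3: x_pred=-6.1890  r=5.0190  x^+=-1.9530  v^+=-2.6989  a^+=-0.6281
step 4: x_pred=-5.2679  r=3.1479  x^+=-2.6111  v^+=-2.9013  a^+=-0.5646
step 5: x_pred=-6.1088  r=0.2488  x^+=-5.8988  v^+=-3.4785  a^+=-0.5595
step 6: x_pred=-10.0228  r=9.0528  x^+=-2.3822  v^+=-2.7014  a^+=-0.3767
step 7: x_pred=-5.5505  r=9.5005  x^+=2.4679  v^+=-1.6564  a^+=-0.1847

v_post = -1.6564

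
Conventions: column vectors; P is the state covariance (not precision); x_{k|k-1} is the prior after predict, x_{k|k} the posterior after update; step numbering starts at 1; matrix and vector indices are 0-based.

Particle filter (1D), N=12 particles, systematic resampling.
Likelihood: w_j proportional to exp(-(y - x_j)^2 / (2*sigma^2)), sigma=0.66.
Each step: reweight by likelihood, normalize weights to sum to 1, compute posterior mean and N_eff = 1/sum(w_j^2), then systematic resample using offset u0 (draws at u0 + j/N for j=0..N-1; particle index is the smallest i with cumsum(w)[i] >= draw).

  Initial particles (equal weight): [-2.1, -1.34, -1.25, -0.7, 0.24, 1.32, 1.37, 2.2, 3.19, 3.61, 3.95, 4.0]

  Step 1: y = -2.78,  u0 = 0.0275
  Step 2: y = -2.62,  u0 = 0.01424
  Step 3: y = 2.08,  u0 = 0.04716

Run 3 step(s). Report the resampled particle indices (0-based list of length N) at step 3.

resampled_idx = [0, 1, 2, 3, 4, 5, 6, 7, 8, 9, 10, 11]

step 1: w=[0.7782, 0.1224, 0.0901, 0.0092, 0.0000, 0.0000, 0.0000, 0.0000, 0.0000, 0.0000, 0.0000, 0.0000]  mean=-1.9174  Neff=1.5903  idx=[0, 0, 0, 0, 0, 0, 0, 0, 0, 0, 1, 2]
step 2: w=[0.0965, 0.0965, 0.0965, 0.0965, 0.0965, 0.0965, 0.0965, 0.0965, 0.0965, 0.0965, 0.0201, 0.0153]  mean=-2.0718  Neff=10.6729  idx=[0, 1, 1, 2, 3, 4, 5, 6, 7, 7, 8, 9]
step 3: w=[0.0833, 0.0833, 0.0833, 0.0833, 0.0833, 0.0833, 0.0833, 0.0833, 0.0833, 0.0833, 0.0833, 0.0833]  mean=-2.1000  Neff=12.0000  idx=[0, 1, 2, 3, 4, 5, 6, 7, 8, 9, 10, 11]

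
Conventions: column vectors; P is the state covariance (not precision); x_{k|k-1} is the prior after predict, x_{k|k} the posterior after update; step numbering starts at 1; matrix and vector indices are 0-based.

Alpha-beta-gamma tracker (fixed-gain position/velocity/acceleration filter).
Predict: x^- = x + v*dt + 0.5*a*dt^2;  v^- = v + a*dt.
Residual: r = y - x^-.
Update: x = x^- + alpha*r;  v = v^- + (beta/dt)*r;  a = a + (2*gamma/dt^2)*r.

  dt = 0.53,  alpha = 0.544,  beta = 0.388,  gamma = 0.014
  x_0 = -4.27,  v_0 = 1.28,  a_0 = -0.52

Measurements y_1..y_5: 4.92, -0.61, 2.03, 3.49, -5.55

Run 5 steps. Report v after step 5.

v_post = -5.9157

step 1: x_pred=-3.6646  r=8.5846  x^+=1.0054  v^+=7.2890  a^+=0.3357
step 2: x_pred=4.9157  r=-5.5257  x^+=1.9097  v^+=3.4217  a^+=-0.2151
step 3: x_pred=3.6930  r=-1.6630  x^+=2.7883  v^+=2.0902  a^+=-0.3809
step 4: x_pred=3.8427  r=-0.3527  x^+=3.6508  v^+=1.6302  a^+=-0.4160
step 5: x_pred=4.4564  r=-10.0064  x^+=-0.9871  v^+=-5.9157  a^+=-1.4134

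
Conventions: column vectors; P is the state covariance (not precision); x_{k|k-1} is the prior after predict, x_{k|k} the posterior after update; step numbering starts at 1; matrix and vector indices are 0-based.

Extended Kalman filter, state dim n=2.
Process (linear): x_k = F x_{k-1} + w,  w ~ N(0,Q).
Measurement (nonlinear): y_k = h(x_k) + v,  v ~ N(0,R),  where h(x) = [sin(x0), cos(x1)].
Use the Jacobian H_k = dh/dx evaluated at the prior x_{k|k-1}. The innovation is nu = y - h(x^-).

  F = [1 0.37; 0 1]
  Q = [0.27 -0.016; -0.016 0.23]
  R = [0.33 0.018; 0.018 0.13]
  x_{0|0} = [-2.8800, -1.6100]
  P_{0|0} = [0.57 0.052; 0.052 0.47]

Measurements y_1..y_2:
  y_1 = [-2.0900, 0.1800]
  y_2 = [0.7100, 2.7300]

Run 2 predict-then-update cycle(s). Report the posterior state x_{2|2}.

x_post = [-2.9339, 0.4414]

step 1: x^-=[-3.4757, -1.6100]  P^-=[0.9428 0.2099; 0.2099 0.7000]  H_jac=[-0.9447 0.0000; 0.0000 0.9992]  S=[1.1714 -0.1801; -0.1801 0.8289]  K=[-0.7464 0.0908; -0.0409 0.8349]  nu=[-2.4179, 0.2192]  x^+=[-1.6511, -1.3281]  P^+=[0.2590 -0.0016; -0.0016 0.1079]
step 2: x^-=[-2.1425, -1.3281]  P^-=[0.5426 0.0223; 0.0223 0.3379]  H_jac=[-0.5411 0.0000; 0.0000 0.9707]  S=[0.4889 0.0063; 0.0063 0.4484]  K=[-0.6013 0.0567; -0.0341 0.7320]  nu=[1.5510, 2.4897]  x^+=[-2.9339, 0.4414]  P^+=[0.3648 -0.0036; -0.0036 0.0974]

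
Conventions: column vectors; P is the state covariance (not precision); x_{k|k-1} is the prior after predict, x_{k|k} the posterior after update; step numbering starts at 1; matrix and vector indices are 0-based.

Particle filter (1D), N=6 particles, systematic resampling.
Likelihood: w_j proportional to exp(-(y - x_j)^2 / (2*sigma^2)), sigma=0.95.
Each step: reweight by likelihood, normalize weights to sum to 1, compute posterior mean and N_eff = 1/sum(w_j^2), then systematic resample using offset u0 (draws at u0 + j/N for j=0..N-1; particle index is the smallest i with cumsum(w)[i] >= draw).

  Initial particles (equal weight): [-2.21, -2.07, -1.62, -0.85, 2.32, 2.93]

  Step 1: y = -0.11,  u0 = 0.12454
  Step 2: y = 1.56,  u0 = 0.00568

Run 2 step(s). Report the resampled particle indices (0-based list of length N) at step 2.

step 1: w=[0.0684, 0.0937, 0.2225, 0.5809, 0.0299, 0.0047]  mean=-1.1161  Neff=2.4916  idx=[1, 2, 3, 3, 3, 3]
step 2: w=[0.0041, 0.0224, 0.2434, 0.2434, 0.2434, 0.2434]  mean=-0.8723  Neff=4.2117  idx=[1, 2, 3, 3, 4, 5]

resampled_idx = [1, 2, 3, 3, 4, 5]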